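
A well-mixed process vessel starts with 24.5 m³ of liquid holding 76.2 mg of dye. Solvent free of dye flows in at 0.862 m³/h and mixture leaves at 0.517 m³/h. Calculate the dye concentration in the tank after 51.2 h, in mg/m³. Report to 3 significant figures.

0.801 mg/m³

Total volume: dV/dt = Q_in − Q_out = 0.34500 m³/h, so V(t) = 24.5 + 0.34500 t and V(51.2) = 42.164 m³.
No dye enters, so dm/dt = −Q_out · (m/V).
dm/m = −Q_out dt/(V₀ + 0.34500 t); integrating gives ln(m/m₀) = −(Q_out/(Q_in−Q_out)) ln(V/V₀).
m = m₀ (V₀/V)^(Q_out/(Q_in−Q_out)) = 76.2 × (24.5/42.164)^(1.4986) = 33.778 mg.
C = m/V = 33.778/42.164 = 0.80111 mg/m³.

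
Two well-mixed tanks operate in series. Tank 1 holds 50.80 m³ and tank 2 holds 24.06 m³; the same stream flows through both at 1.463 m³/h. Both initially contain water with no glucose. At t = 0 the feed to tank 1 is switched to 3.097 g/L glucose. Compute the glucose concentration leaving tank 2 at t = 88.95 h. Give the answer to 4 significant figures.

Time constants: τᵢ = Vᵢ/Q for each well-mixed tank.
τ₁ = 50.80/1.463 = 34.7232 h; τ₂ = 24.06/1.463 = 16.4457 h.
Solving the cascade with C₁(0)=C₂(0)=0 gives C₂(t) = C_in[1 − (τ₁ e^(−t/τ₁) − τ₂ e^(−t/τ₂))/(τ₁ − τ₂)].
At t = 88.95: e^(−t/τ₁) = 0.0771742, e^(−t/τ₂) = 0.00447736.
C₂ = 3.097·[1 − (34.7232·0.0771742 − 16.4457·0.00447736)/(18.2775)] = 3.097·0.857415 = 2.65541 g/L.

2.655 g/L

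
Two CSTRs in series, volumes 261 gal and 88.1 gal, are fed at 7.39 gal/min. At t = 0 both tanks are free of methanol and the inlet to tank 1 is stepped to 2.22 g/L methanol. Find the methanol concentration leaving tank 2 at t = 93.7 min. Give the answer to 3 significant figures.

1.98 g/L

Time constants: τᵢ = Vᵢ/Q for each well-mixed tank.
τ₁ = 261/7.39 = 35.318 min; τ₂ = 88.1/7.39 = 11.922 min.
Tank 1: C₁ = C_in(1 − e^(−t/τ₁)). Tank 2 (τ₁ ≠ τ₂): C₂ = C_in[1 − (τ₁ e^(−t/τ₁) − τ₂ e^(−t/τ₂))/(τ₁ − τ₂)].
At t = 93.7: e^(−t/τ₁) = 0.070437, e^(−t/τ₂) = 0.00038597.
C₂ = 2.22·[1 − (35.318·0.070437 − 11.922·0.00038597)/(23.396)] = 2.22·0.89387 = 1.9844 g/L.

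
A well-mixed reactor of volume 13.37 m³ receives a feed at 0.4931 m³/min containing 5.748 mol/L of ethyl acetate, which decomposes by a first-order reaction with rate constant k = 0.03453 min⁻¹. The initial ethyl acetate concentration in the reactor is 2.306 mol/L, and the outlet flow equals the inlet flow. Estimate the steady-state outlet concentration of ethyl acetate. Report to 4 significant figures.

2.969 mol/L

Accumulation = in − out − consumed: V dC/dt = Q C_in − Q C − k V C.
At steady state: 0 = Q C_in − (Q + kV) C_ss, so C_ss = Q C_in/(Q + kV).
C_ss = 0.4931·5.748/(0.4931 + 0.03453·13.37) = 2.83434/0.954766 = 2.96862 mol/L.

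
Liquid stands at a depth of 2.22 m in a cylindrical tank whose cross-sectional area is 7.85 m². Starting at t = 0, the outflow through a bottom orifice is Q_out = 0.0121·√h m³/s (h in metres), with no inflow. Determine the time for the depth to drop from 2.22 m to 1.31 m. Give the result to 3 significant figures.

448 s

A dh/dt = −Q_out = −0.0121 √h.
This is separable: 2 d(√h)/dt = −0.0121/A, so √h = √h₀ − (0.0121/(2A)) t.
t = 2A(√h₀ − √h)/0.0121 = 2·7.85·(√2.22 − √1.31)/0.0121
  = 15.700 × (1.4900 − 1.1446) / 0.0121 = 448.18 s.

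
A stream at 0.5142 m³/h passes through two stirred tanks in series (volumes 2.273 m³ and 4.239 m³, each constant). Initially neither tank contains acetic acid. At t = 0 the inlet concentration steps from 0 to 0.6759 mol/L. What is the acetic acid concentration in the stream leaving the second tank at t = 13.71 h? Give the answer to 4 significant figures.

0.4348 mol/L

Each tank obeys Vᵢ dCᵢ/dt = Q(Cᵢ₋₁ − Cᵢ), so τᵢ = Vᵢ/Q.
τ₁ = 2.273/0.5142 = 4.42046 h; τ₂ = 4.239/0.5142 = 8.24387 h.
Tank 1: C₁ = C_in(1 − e^(−t/τ₁)). Tank 2 (τ₁ ≠ τ₂): C₂ = C_in[1 − (τ₁ e^(−t/τ₁) − τ₂ e^(−t/τ₂))/(τ₁ − τ₂)].
At t = 13.71: e^(−t/τ₁) = 0.0449822, e^(−t/τ₂) = 0.189559.
C₂ = 0.6759·[1 − (4.42046·0.0449822 − 8.24387·0.189559)/(-3.82342)] = 0.6759·0.643287 = 0.434798 mol/L.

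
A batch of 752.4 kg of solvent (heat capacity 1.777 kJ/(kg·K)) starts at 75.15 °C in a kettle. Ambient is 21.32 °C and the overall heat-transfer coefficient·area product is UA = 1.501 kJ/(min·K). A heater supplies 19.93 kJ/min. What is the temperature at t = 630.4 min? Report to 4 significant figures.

M c_p dT/dt = −UA(T − T_amb) + Q̇.
dT/dt = (T_ss − T)/τ with T_ss = T_amb + Q̇/UA = 21.32 + 19.93/1.501 = 34.5978 °C, τ = M c_p/UA = 752.4·1.777/1.501 = 890.749 min.
Solution: T(t) = T_ss + (T₀ − T_ss) e^(−t/τ).
T(630.4) = 34.5978 + (40.5522)·0.492767 = 54.5806 °C.

54.58 °C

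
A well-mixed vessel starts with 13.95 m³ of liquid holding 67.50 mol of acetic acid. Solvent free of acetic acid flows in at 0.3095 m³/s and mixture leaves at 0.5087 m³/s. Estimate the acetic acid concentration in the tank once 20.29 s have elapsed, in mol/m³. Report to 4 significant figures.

2.844 mol/m³

Let m(t) be the amount of acetic acid. Volume: V(t) = V₀ + (Q_in − Q_out) t = 13.95 − 0.199200 t; V(20.29) = 9.90823 m³.
Species balance (pure solvent in): dm/dt = −Q_out · m/V(t).
dm/m = −Q_out dt/(V₀ − 0.199200 t); integrating gives ln(m/m₀) = −(Q_out/(Q_in−Q_out)) ln(V/V₀).
m = m₀ (V₀/V)^(Q_out/(Q_in−Q_out)) = 67.50 × (13.95/9.90823)^(-2.55371) = 28.1759 mol.
C = m/V = 28.1759/9.90823 = 2.84369 mol/m³.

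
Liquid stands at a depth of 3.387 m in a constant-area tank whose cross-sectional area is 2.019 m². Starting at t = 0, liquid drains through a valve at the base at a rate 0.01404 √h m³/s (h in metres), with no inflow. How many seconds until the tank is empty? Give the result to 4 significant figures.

529.3 s

Unsteady balance on liquid volume: A dh/dt = −0.01404 √h.
∫ h^(−1/2) dh = −(0.01404/A) ∫ dt, giving 2√h = 2√h₀ − (0.01404/A) t.
Set h = 0: 2√h₀ = (0.01404/A) t_empty ⇒ t_empty = 2A√h₀/0.01404.
t_empty = 2·2.019·√3.387/0.01404 = 4.03800·1.84038/0.01404 = 529.306 s.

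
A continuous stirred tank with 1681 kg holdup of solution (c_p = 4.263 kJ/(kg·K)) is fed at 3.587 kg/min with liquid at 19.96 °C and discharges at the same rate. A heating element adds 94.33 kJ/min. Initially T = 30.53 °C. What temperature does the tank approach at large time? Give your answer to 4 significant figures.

26.13 °C

Energy balance: M c_p dT/dt = ṁ c_p (T_in − T) + 94.33.
At steady state dT/dt = 0 ⇒ T_ss = T_in + Q̇/(ṁ c_p) = 19.96 + 94.33/(3.587·4.263) = 26.1288 °C.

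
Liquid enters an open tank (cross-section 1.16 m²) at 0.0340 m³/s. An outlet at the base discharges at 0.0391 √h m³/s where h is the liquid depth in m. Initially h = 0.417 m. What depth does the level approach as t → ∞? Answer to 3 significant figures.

A dh/dt = Q_in − 0.0391 √h. Steady state requires inflow = outflow:
Q_in = 0.0391 √h_ss ⇒ √h_ss = 0.0340/0.0391 = 0.86957.
h_ss = 0.86957² = 0.75614 m. (Since h₀ = 0.417 m < h_ss, the level will rise toward this value.)

0.756 m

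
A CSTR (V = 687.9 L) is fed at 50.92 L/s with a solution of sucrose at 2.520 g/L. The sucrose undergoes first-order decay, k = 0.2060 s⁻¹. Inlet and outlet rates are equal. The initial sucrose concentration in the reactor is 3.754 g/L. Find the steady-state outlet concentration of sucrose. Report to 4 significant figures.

Species balance: V dC/dt = Q C_in − Q C − k V C.
Steady state (dC/dt = 0): C_ss = Q C_in/(Q + kV) = C_in/(1 + kV/Q).
C_ss = 50.92·2.520/(50.92 + 0.2060·687.9) = 128.318/192.627 = 0.666148 g/L.

0.6661 g/L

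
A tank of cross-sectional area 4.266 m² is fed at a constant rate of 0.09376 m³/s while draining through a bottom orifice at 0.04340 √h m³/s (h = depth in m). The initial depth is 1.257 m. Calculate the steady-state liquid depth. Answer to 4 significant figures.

4.667 m

Accumulation of liquid (constant cross-section A): A dh/dt = Q_in − 0.04340 √h. At steady state dh/dt = 0:
Q_in = 0.04340 √h_ss ⇒ √h_ss = 0.09376/0.04340 = 2.16037.
h_ss = 2.16037² = 4.66719 m. (Since h₀ = 1.257 m < h_ss, the level will rise toward this value.)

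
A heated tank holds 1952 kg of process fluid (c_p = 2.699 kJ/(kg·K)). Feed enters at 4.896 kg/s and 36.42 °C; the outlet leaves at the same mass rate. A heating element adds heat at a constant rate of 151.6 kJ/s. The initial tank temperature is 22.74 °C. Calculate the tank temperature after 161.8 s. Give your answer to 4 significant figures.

M c_p dT/dt = ṁ c_p (T_in − T) + Q̇.
τ = M/ṁ = 398.693 s; T_ss = T_in + Q̇/(ṁ c_p) = 36.42 + 151.6/(4.896·2.699) = 47.8924 °C.
This is linear first-order; T(t) = T_ss + (T₀ − T_ss) e^(−t/τ).
T(161.8) = 47.8924 + (-25.1524)·e^(−161.8/398.693) = 47.8924 + (-25.1524)·0.666426 = 31.1302 °C.

31.13 °C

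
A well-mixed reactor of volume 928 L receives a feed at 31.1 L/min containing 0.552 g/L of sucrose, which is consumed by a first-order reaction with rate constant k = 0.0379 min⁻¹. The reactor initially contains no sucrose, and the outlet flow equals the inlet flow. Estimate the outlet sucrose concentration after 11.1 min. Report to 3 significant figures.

0.142 g/L

Species balance: V dC/dt = Q C_in − Q C − k V C.
This is linear with rate a = Q/V + k = 0.071413 min⁻¹.
C_ss = Q C_in/(Q + kV) = 0.25904 g/L; C(t) = C_ss + (C₀ − C_ss) e^(−a t).
C(11.1) = 0.25904 + (-0.25904)·e^(−0.071413·11.1) = 0.25904 + (-0.25904)·0.45263 = 0.14179 g/L.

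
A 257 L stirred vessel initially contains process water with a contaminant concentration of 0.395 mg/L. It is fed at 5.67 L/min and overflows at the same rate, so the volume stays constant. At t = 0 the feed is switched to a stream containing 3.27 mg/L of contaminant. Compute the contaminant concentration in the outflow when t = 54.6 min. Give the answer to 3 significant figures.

Unsteady species balance (constant V, well mixed): V dC/dt = Q(C_in − C).
So dC/dt = (C_in − C)/τ with τ = V/Q = 257/5.67 = 45.326 min.
Integrating: C(t) = C_in + (C₀ − C_in) e^(−t/τ).
C(54.6) = 3.27 + (0.395 − 3.27)·e^(−54.6/45.326) = 3.27 + (-2.8750)·0.29981 = 2.4080 mg/L.

2.41 mg/L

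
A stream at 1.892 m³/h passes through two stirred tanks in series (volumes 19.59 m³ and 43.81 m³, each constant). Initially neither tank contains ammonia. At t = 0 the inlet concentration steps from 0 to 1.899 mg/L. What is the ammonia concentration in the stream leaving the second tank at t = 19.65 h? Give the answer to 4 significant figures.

0.6590 mg/L

Each tank obeys Vᵢ dCᵢ/dt = Q(Cᵢ₋₁ − Cᵢ), so τᵢ = Vᵢ/Q.
τ₁ = 19.59/1.892 = 10.3541 h; τ₂ = 43.81/1.892 = 23.1554 h.
Tank 1: C₁ = C_in(1 − e^(−t/τ₁)). Tank 2 (τ₁ ≠ τ₂): C₂ = C_in[1 − (τ₁ e^(−t/τ₁) − τ₂ e^(−t/τ₂))/(τ₁ − τ₂)].
At t = 19.65: e^(−t/τ₁) = 0.149899, e^(−t/τ₂) = 0.428008.
C₂ = 1.899·[1 − (10.3541·0.149899 − 23.1554·0.428008)/(-12.8013)] = 1.899·0.347048 = 0.659045 mg/L.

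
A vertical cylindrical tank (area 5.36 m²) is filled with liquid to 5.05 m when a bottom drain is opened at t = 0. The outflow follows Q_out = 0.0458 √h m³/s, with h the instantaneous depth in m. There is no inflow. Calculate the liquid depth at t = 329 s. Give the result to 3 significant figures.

Accumulation of liquid (constant cross-section A): A dh/dt = −0.0458 √h.
This is separable: 2 d(√h)/dt = −0.0458/A, so √h = √h₀ − (0.0458/(2A)) t.
√h = √5.05 − 0.0458·329/(2·5.36) = 2.2472 − 1.4056 = 0.84160.
h = 0.84160² = 0.70830 m.

0.708 m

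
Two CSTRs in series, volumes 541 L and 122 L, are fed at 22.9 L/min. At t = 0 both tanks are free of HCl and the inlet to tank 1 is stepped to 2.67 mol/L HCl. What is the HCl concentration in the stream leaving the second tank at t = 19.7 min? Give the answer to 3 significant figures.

Each tank obeys Vᵢ dCᵢ/dt = Q(Cᵢ₋₁ − Cᵢ), so τᵢ = Vᵢ/Q.
τ₁ = 541/22.9 = 23.624 min; τ₂ = 122/22.9 = 5.3275 min.
Solving the cascade with C₁(0)=C₂(0)=0 gives C₂(t) = C_in[1 − (τ₁ e^(−t/τ₁) − τ₂ e^(−t/τ₂))/(τ₁ − τ₂)].
At t = 19.7: e^(−t/τ₁) = 0.43436, e^(−t/τ₂) = 0.024778.
C₂ = 2.67·[1 − (23.624·0.43436 − 5.3275·0.024778)/(18.297)] = 2.67·0.44638 = 1.1918 mol/L.

1.19 mol/L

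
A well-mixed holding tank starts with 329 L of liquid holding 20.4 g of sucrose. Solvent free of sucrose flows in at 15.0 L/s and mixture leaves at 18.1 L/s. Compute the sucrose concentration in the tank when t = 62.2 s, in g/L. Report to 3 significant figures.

Let m(t) be the amount of sucrose. Volume: V(t) = V₀ + (Q_in − Q_out) t = 329 − 3.1000 t; V(62.2) = 136.18 L.
Solute balance: dm/dt = 0 − Q_out C = −Q_out m/V(t).
dm/m = −Q_out dt/(V₀ − 3.1000 t); integrating gives ln(m/m₀) = −(Q_out/(Q_in−Q_out)) ln(V/V₀).
m = m₀ (V₀/V)^(Q_out/(Q_in−Q_out)) = 20.4 × (329/136.18)^(-5.8387) = 0.11828 g.
C = m/V = 0.11828/136.18 = 0.00086858 g/L.

0.000869 g/L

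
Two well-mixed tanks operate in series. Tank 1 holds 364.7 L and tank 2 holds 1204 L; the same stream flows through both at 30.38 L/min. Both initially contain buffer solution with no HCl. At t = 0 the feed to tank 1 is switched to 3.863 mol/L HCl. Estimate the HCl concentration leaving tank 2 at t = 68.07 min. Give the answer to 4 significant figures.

2.874 mol/L

Each tank obeys Vᵢ dCᵢ/dt = Q(Cᵢ₋₁ − Cᵢ), so τᵢ = Vᵢ/Q.
τ₁ = 364.7/30.38 = 12.0046 min; τ₂ = 1204/30.38 = 39.6313 min.
Tank 1: C₁ = C_in(1 − e^(−t/τ₁)). Tank 2 (τ₁ ≠ τ₂): C₂ = C_in[1 − (τ₁ e^(−t/τ₁) − τ₂ e^(−t/τ₂))/(τ₁ − τ₂)].
At t = 68.07: e^(−t/τ₁) = 0.00344675, e^(−t/τ₂) = 0.179500.
C₂ = 3.863·[1 − (12.0046·0.00344675 − 39.6313·0.179500)/(-27.6267)] = 3.863·0.744000 = 2.87407 mol/L.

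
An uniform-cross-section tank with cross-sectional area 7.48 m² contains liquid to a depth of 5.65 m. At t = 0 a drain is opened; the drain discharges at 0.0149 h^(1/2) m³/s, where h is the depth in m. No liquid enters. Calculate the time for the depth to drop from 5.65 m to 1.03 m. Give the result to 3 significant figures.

A dh/dt = −Q_out = −0.0149 √h.
∫ h^(−1/2) dh = −(0.0149/A) ∫ dt, giving 2√h = 2√h₀ − (0.0149/A) t.
t = 2A(√h₀ − √h)/0.0149 = 2·7.48·(√5.65 − √1.03)/0.0149
  = 14.960 × (2.3770 − 1.0149) / 0.0149 = 1367.6 s.

1370 s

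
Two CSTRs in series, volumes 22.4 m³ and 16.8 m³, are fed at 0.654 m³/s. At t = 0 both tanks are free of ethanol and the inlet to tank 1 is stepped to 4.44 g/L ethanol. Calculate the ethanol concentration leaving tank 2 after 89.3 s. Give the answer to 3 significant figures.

Each tank obeys Vᵢ dCᵢ/dt = Q(Cᵢ₋₁ − Cᵢ), so τᵢ = Vᵢ/Q.
τ₁ = 22.4/0.654 = 34.251 s; τ₂ = 16.8/0.654 = 25.688 s.
Solving the cascade with C₁(0)=C₂(0)=0 gives C₂(t) = C_in[1 − (τ₁ e^(−t/τ₁) − τ₂ e^(−t/τ₂))/(τ₁ − τ₂)].
At t = 89.3: e^(−t/τ₁) = 0.073738, e^(−t/τ₂) = 0.030921.
C₂ = 4.44·[1 − (34.251·0.073738 − 25.688·0.030921)/(8.5627)] = 4.44·0.79781 = 3.5423 g/L.

3.54 g/L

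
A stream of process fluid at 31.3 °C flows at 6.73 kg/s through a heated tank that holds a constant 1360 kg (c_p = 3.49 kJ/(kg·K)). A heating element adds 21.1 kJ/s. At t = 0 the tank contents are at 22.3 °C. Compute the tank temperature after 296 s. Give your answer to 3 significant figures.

M c_p dT/dt = ṁ c_p (T_in − T) + Q̇.
Rearrange: dT/dt = (T_ss − T)/τ with τ = M/ṁ = 202.08 s and T_ss = T_in + Q̇/(ṁ c_p) = 32.198 °C.
Solution: T(t) = T_ss + (T₀ − T_ss) e^(−t/τ).
T(296) = 32.198 + (-9.8983)·e^(−296/202.08) = 32.198 + (-9.8983)·0.23113 = 29.911 °C.

29.9 °C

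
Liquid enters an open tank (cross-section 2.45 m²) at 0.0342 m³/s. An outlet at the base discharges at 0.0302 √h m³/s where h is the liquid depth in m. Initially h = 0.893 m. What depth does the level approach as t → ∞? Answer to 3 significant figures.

1.28 m

Unsteady balance on liquid volume: A dh/dt = Q_in − 0.0302 √h. At steady state dh/dt = 0:
Q_in = 0.0302 √h_ss ⇒ √h_ss = 0.0342/0.0302 = 1.1325.
h_ss = 1.1325² = 1.2824 m. (Since h₀ = 0.893 m < h_ss, the level will rise toward this value.)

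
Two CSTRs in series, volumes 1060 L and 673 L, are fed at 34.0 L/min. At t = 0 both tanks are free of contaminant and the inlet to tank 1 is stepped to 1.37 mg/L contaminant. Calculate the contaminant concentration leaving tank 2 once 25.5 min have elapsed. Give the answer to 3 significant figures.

Each tank obeys Vᵢ dCᵢ/dt = Q(Cᵢ₋₁ − Cᵢ), so τᵢ = Vᵢ/Q.
τ₁ = 1060/34.0 = 31.176 min; τ₂ = 673/34.0 = 19.794 min.
Solving the cascade with C₁(0)=C₂(0)=0 gives C₂(t) = C_in[1 − (τ₁ e^(−t/τ₁) − τ₂ e^(−t/τ₂))/(τ₁ − τ₂)].
At t = 25.5: e^(−t/τ₁) = 0.44135, e^(−t/τ₂) = 0.27575.
C₂ = 1.37·[1 − (31.176·0.44135 − 19.794·0.27575)/(11.382)] = 1.37·0.27068 = 0.37083 mg/L.

0.371 mg/L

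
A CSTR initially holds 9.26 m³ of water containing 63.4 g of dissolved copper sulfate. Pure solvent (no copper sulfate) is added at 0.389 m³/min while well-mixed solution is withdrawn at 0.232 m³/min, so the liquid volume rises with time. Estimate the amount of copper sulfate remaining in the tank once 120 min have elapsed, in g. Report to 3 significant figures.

12.3 g

Total volume: dV/dt = Q_in − Q_out = 0.15700 m³/min, so V(t) = 9.26 + 0.15700 t and V(120) = 28.100 m³.
Solute balance: dm/dt = 0 − Q_out C = −Q_out m/V(t).
Separate: dm/m = −Q_out dt/V(t) ⇒ ln(m/m₀) = −(Q_out/(Q_in−Q_out)) ln(V/V₀).
m = m₀ (V₀/V)^(Q_out/(Q_in−Q_out)) = 63.4 × (9.26/28.100)^(1.4777) = 12.294 g.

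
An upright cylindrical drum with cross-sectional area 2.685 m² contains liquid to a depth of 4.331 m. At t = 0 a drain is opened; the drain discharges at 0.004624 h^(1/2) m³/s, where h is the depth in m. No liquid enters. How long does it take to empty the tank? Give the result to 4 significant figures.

2417 s

A dh/dt = −Q_out = −0.004624 √h.
Separate and integrate: 2(√h − √h₀) = −(0.004624/A) t.
Tank is empty when √h = 0: t_empty = 2A√h₀/0.004624.
t_empty = 2·2.685·√4.331/0.004624 = 5.37000·2.08111/0.004624 = 2416.85 s.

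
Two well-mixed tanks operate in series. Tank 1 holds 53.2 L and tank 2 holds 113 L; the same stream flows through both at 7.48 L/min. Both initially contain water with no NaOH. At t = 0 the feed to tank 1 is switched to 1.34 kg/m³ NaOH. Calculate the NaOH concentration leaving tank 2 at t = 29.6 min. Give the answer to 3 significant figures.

Species balance on tank i: dCᵢ/dt = (Cᵢ₋₁ − Cᵢ)/τᵢ with τᵢ = Vᵢ/Q.
τ₁ = 53.2/7.48 = 7.1123 min; τ₂ = 113/7.48 = 15.107 min.
Solving the cascade with C₁(0)=C₂(0)=0 gives C₂(t) = C_in[1 − (τ₁ e^(−t/τ₁) − τ₂ e^(−t/τ₂))/(τ₁ − τ₂)].
At t = 29.6: e^(−t/τ₁) = 0.015579, e^(−t/τ₂) = 0.14095.
C₂ = 1.34·[1 − (7.1123·0.015579 − 15.107·0.14095)/(-7.9947)] = 1.34·0.74752 = 1.0017 kg/m³.

1.00 kg/m³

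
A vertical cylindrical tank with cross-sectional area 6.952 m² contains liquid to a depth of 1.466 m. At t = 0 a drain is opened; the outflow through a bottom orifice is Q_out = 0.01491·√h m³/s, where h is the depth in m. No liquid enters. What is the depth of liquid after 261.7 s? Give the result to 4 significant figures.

0.8652 m

With no inflow, A dh/dt = −0.01491 √h.
∫ h^(−1/2) dh = −(0.01491/A) ∫ dt, giving 2√h = 2√h₀ − (0.01491/A) t.
√h = √1.466 − 0.01491·261.7/(2·6.952) = 1.21078 − 0.280635 = 0.930150.
h = 0.930150² = 0.865179 m.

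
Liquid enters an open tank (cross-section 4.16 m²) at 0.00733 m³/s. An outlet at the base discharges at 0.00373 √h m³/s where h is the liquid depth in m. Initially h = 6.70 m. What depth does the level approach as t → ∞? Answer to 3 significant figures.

Level balance: A dh/dt = 0.00733 − 0.00373 √h. Setting dh/dt = 0:
Q_in = 0.00373 √h_ss ⇒ √h_ss = 0.00733/0.00373 = 1.9651.
h_ss = 1.9651² = 3.8618 m. (Since h₀ = 6.70 m > h_ss, the level will fall toward this value.)

3.86 m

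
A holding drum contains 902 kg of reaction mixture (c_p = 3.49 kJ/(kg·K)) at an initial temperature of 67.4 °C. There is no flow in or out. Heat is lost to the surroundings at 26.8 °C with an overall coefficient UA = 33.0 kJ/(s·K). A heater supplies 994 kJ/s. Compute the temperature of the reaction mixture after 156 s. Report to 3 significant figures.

M c_p dT/dt = −UA(T − T_amb) + Q̇.
dT/dt = (T_ss − T)/τ with T_ss = T_amb + Q̇/UA = 26.8 + 994/33.0 = 56.921 °C, τ = M c_p/UA = 902·3.49/33.0 = 95.393 s.
Solution: T(t) = T_ss + (T₀ − T_ss) e^(−t/τ).
T(156) = 56.921 + (10.479)·0.19489 = 58.963 °C.

59.0 °C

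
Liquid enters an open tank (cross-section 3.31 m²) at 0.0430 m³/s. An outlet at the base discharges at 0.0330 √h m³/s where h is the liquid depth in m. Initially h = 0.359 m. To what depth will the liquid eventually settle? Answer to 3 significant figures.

1.70 m

Mass balance (ρ constant): A dh/dt = Q_in − 0.0330 √h. At steady state dh/dt = 0:
Q_in = 0.0330 √h_ss ⇒ √h_ss = 0.0430/0.0330 = 1.3030.
h_ss = 1.3030² = 1.6979 m. (Since h₀ = 0.359 m < h_ss, the level will rise toward this value.)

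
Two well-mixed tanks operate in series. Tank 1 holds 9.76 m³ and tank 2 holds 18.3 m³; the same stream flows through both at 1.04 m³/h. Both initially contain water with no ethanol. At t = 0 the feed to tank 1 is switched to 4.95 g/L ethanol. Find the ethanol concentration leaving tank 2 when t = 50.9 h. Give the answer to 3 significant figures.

Time constants: τᵢ = Vᵢ/Q for each well-mixed tank.
τ₁ = 9.76/1.04 = 9.3846 h; τ₂ = 18.3/1.04 = 17.596 h.
Solving the cascade with C₁(0)=C₂(0)=0 gives C₂(t) = C_in[1 − (τ₁ e^(−t/τ₁) − τ₂ e^(−t/τ₂))/(τ₁ − τ₂)].
At t = 50.9: e^(−t/τ₁) = 0.0044105, e^(−t/τ₂) = 0.055428.
C₂ = 4.95·[1 − (9.3846·0.0044105 − 17.596·0.055428)/(-8.2115)] = 4.95·0.88627 = 4.3870 g/L.

4.39 g/L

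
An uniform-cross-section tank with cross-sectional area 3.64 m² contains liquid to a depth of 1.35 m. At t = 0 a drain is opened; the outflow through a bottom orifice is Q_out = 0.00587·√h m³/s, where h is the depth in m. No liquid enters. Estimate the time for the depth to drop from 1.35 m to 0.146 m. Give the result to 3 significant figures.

A dh/dt = −Q_out = −0.00587 √h.
Separate and integrate: 2(√h − √h₀) = −(0.00587/A) t.
t = 2A(√h₀ − √h)/0.00587 = 2·3.64·(√1.35 − √0.146)/0.00587
  = 7.2800 × (1.1619 − 0.38210) / 0.00587 = 967.11 s.

967 s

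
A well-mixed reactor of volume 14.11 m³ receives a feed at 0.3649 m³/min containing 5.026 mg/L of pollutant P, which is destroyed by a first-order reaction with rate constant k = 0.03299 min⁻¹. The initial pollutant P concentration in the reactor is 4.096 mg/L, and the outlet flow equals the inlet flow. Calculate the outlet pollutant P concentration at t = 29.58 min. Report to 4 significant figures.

2.540 mg/L

Accumulation = in − out − consumed: V dC/dt = Q C_in − Q C − k V C.
This is linear with rate a = Q/V + k = 0.0588511 min⁻¹.
C_ss = Q C_in/(Q + kV) = 2.20859 mg/L; C(t) = C_ss + (C₀ − C_ss) e^(−a t).
C(29.58) = 2.20859 + (1.88741)·e^(−0.0588511·29.58) = 2.20859 + (1.88741)·0.175377 = 2.53960 mg/L.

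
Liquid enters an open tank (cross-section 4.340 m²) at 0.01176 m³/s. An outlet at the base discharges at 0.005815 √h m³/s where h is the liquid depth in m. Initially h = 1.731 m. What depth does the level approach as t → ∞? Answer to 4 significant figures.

A dh/dt = Q_in − 0.005815 √h. Steady state requires inflow = outflow:
Q_in = 0.005815 √h_ss ⇒ √h_ss = 0.01176/0.005815 = 2.02236.
h_ss = 2.02236² = 4.08992 m. (Since h₀ = 1.731 m < h_ss, the level will rise toward this value.)

4.090 m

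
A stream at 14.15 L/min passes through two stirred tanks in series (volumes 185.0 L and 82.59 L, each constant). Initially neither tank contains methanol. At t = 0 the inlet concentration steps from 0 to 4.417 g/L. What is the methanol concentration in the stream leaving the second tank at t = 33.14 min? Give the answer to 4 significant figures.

3.797 g/L

Each tank obeys Vᵢ dCᵢ/dt = Q(Cᵢ₋₁ − Cᵢ), so τᵢ = Vᵢ/Q.
τ₁ = 185.0/14.15 = 13.0742 min; τ₂ = 82.59/14.15 = 5.83675 min.
Solving the cascade with C₁(0)=C₂(0)=0 gives C₂(t) = C_in[1 − (τ₁ e^(−t/τ₁) − τ₂ e^(−t/τ₂))/(τ₁ − τ₂)].
At t = 33.14: e^(−t/τ₁) = 0.0792806, e^(−t/τ₂) = 0.00342101.
C₂ = 4.417·[1 − (13.0742·0.0792806 − 5.83675·0.00342101)/(7.23746)] = 4.417·0.859541 = 3.79659 g/L.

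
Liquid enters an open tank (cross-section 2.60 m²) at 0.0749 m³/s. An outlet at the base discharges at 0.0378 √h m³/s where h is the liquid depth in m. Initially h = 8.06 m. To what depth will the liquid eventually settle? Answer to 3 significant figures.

3.93 m

A dh/dt = Q_in − 0.0378 √h. Steady state requires inflow = outflow:
Q_in = 0.0378 √h_ss ⇒ √h_ss = 0.0749/0.0378 = 1.9815.
h_ss = 1.9815² = 3.9263 m. (Since h₀ = 8.06 m > h_ss, the level will fall toward this value.)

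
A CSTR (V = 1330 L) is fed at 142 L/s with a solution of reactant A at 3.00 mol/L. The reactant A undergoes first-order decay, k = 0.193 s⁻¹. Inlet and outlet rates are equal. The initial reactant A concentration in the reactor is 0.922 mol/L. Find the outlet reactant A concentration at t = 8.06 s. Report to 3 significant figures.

1.06 mol/L

Accumulation = in − out − consumed: V dC/dt = Q C_in − Q C − k V C.
dC/dt = (Q/V) C_in − (Q/V + k) C; effective rate a = Q/V + k = 0.10677 + 0.193 = 0.29977 s⁻¹.
C_ss = Q C_in/(Q + kV) = 1.0685 mol/L; C(t) = C_ss + (C₀ − C_ss) e^(−a t).
C(8.06) = 1.0685 + (-0.14650)·e^(−0.29977·8.06) = 1.0685 + (-0.14650)·0.089267 = 1.0554 mol/L.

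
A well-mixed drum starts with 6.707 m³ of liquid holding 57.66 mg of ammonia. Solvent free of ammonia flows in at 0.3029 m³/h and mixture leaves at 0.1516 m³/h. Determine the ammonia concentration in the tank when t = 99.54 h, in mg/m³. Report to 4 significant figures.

Let m(t) be the amount of ammonia. Volume: V(t) = V₀ + (Q_in − Q_out) t = 6.707 + 0.151300 t; V(99.54) = 21.7674 m³.
Solute balance: dm/dt = 0 − Q_out C = −Q_out m/V(t).
Separate: dm/m = −Q_out dt/V(t) ⇒ ln(m/m₀) = −(Q_out/(Q_in−Q_out)) ln(V/V₀).
m = m₀ (V₀/V)^(Q_out/(Q_in−Q_out)) = 57.66 × (6.707/21.7674)^(1.00198) = 17.7249 mg.
C = m/V = 17.7249/21.7674 = 0.814284 mg/m³.

0.8143 mg/m³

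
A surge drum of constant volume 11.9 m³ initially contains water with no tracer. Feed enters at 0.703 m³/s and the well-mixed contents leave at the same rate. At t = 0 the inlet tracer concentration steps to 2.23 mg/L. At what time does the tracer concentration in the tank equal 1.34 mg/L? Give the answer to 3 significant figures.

15.5 s

Accumulation = in − out for the solute gives V dC/dt = Q(C_in − C), so τ = V/Q = 16.927 s.
C(t) = C_in + (C₀ − C_in) e^(−t/τ). Set C = 1.34 and solve for t:
e^(−t/τ) = (C − C_in)/(C₀ − C_in) = (1.34 − 2.23)/(0 − 2.23) = 0.39910
t = −τ ln(…) = 16.927 × 0.91854 = 15.548 s.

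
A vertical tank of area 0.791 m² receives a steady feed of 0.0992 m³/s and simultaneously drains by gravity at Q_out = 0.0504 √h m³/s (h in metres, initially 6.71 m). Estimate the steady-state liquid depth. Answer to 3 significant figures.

Accumulation of liquid (constant cross-section A): A dh/dt = Q_in − 0.0504 √h. At steady state dh/dt = 0:
Q_in = 0.0504 √h_ss ⇒ √h_ss = 0.0992/0.0504 = 1.9683.
h_ss = 1.9683² = 3.8740 m. (Since h₀ = 6.71 m > h_ss, the level will fall toward this value.)

3.87 m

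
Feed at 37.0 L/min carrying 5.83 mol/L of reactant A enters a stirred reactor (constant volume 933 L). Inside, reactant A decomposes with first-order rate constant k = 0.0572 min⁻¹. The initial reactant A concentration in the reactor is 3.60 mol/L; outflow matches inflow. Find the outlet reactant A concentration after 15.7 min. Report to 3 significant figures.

V dC/dt = Q(C_in − C) − k V C.
This is linear with rate a = Q/V + k = 0.096857 min⁻¹.
C_ss = Q C_in/(Q + kV) = 2.3870 mol/L; C(t) = C_ss + (C₀ − C_ss) e^(−a t).
C(15.7) = 2.3870 + (1.2130)·e^(−0.096857·15.7) = 2.3870 + (1.2130)·0.21857 = 2.6521 mol/L.

2.65 mol/L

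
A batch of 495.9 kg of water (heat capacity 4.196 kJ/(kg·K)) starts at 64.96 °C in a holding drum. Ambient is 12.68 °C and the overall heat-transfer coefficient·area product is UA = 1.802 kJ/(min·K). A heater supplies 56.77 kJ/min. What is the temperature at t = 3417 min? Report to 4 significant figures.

Heat balance on the well-mixed liquid: M c_p dT/dt = −UA(T − T_amb) + Q̇.
dT/dt = (T_ss − T)/τ with T_ss = T_amb + Q̇/UA = 12.68 + 56.77/1.802 = 44.1839 °C, τ = M c_p/UA = 495.9·4.196/1.802 = 1154.71 min.
This is linear first-order; T(t) = T_ss + (T₀ − T_ss) e^(−t/τ).
T(3417) = 44.1839 + (20.7761)·0.0518619 = 45.2614 °C.

45.26 °C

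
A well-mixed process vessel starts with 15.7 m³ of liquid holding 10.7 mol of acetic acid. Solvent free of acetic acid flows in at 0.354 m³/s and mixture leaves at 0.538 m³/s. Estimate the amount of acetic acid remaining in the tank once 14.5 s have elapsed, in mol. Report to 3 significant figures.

Let m(t) be the amount of acetic acid. Volume: V(t) = V₀ + (Q_in − Q_out) t = 15.7 − 0.18400 t; V(14.5) = 13.032 m³.
Solute balance: dm/dt = 0 − Q_out C = −Q_out m/V(t).
Separate: dm/m = −Q_out dt/V(t) ⇒ ln(m/m₀) = −(Q_out/(Q_in−Q_out)) ln(V/V₀).
m = m₀ (V₀/V)^(Q_out/(Q_in−Q_out)) = 10.7 × (15.7/13.032)^(-2.9239) = 6.2069 mol.

6.21 mol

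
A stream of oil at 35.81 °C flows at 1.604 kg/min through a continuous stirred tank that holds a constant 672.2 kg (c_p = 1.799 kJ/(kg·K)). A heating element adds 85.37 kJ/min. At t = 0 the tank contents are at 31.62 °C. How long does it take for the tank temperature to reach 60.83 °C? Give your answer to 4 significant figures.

838.7 min

Heat balance on the well-mixed liquid: M c_p dT/dt = ṁ c_p (T_in − T) + 85.37.
τ = M/ṁ = 419.077 min; T_ss = T_in + Q̇/(ṁ c_p) = 65.3949 °C.
T(t) = T_ss + (T₀ − T_ss) e^(−t/τ). Set T = 60.83:
e^(−t/τ) = (60.83 − 65.3949)/(31.62 − 65.3949) = 0.135156
t = −419.077 · ln(0.135156) = 838.710 min.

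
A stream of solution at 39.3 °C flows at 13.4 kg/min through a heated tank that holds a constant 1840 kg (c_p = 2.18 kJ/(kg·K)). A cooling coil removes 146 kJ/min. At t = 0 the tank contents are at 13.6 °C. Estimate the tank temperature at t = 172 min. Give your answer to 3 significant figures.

M c_p dT/dt = ṁ c_p (T_in − T) − Q̇.
τ = M/ṁ = 137.31 min; T_ss = T_in − Q̇/(ṁ c_p) = 39.3 − 146/(13.4·2.18) = 34.302 °C.
T approaches T_ss exponentially: T(t) = T_ss + (T₀ − T_ss) e^(−t/τ).
T(172) = 34.302 + (-20.702)·e^(−172/137.31) = 34.302 + (-20.702)·0.28576 = 28.386 °C.

28.4 °C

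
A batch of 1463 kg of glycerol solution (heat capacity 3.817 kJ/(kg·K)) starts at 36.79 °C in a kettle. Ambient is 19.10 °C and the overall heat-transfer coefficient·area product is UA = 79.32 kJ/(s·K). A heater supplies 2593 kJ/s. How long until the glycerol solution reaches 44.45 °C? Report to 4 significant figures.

50.32 s

Energy balance: M c_p dT/dt = −UA(T − T_amb) + Q̇.
τ = M c_p/UA = 70.4018 s; T_ss = T_amb + Q̇/UA = 19.10 + 2593/79.32 = 51.7904 °C.
T(t) = T_ss + (T₀ − T_ss)e^(−t/τ); set T = 44.45:
t = −τ ln[(T − T_ss)/(T₀ − T_ss)] = −70.4018 · ln(0.489346) = 50.3152 s.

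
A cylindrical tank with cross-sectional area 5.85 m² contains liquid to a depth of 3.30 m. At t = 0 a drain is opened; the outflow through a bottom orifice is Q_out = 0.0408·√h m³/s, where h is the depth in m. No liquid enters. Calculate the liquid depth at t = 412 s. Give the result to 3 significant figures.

0.144 m

Mass balance (ρ constant): A dh/dt = −0.0408 √h.
Separate and integrate: 2(√h − √h₀) = −(0.0408/A) t.
√h = √3.30 − 0.0408·412/(2·5.85) = 1.8166 − 1.4367 = 0.37987.
h = 0.37987² = 0.14430 m.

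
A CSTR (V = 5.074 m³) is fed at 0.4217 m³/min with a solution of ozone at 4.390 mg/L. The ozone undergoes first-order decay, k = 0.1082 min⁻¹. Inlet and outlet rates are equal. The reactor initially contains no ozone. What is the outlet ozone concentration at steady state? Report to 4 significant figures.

1.907 mg/L

Accumulation = in − out − consumed: V dC/dt = Q C_in − Q C − k V C.
At steady state: 0 = Q C_in − (Q + kV) C_ss, so C_ss = Q C_in/(Q + kV).
C_ss = 0.4217·4.390/(0.4217 + 0.1082·5.074) = 1.85126/0.970707 = 1.90713 mg/L.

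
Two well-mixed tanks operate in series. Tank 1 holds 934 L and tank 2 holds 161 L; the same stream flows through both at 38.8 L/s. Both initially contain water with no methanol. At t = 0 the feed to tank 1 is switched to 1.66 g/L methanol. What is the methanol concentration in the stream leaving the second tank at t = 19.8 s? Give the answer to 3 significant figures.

0.782 g/L

Each tank obeys Vᵢ dCᵢ/dt = Q(Cᵢ₋₁ − Cᵢ), so τᵢ = Vᵢ/Q.
τ₁ = 934/38.8 = 24.072 s; τ₂ = 161/38.8 = 4.1495 s.
Solving the cascade with C₁(0)=C₂(0)=0 gives C₂(t) = C_in[1 − (τ₁ e^(−t/τ₁) − τ₂ e^(−t/τ₂))/(τ₁ − τ₂)].
At t = 19.8: e^(−t/τ₁) = 0.43932, e^(−t/τ₂) = 0.0084662.
C₂ = 1.66·[1 − (24.072·0.43932 − 4.1495·0.0084662)/(19.923)] = 1.66·0.47094 = 0.78176 g/L.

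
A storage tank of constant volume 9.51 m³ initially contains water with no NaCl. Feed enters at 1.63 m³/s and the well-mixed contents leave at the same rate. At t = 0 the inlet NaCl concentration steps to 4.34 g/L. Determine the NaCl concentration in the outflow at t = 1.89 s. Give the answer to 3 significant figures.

Accumulation = in − out for the solute gives V dC/dt = Q(C_in − C).
Rewrite as dC/dt + C/τ = C_in/τ, τ = V/Q = 5.8344 s.
C approaches C_in exponentially: C(t) = C_in + (C₀ − C_in) e^(−t/τ).
C(1.89) = 4.34 + (0 − 4.34)·e^(−1.89/5.8344) = 4.34 + (-4.3400)·0.72329 = 1.2009 g/L.

1.20 g/L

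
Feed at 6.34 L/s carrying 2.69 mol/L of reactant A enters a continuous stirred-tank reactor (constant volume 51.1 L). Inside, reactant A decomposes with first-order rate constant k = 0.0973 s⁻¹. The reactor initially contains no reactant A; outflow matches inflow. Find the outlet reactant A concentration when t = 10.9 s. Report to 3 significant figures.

1.37 mol/L

Accumulation = in − out − consumed: V dC/dt = Q C_in − Q C − k V C.
This is linear with rate a = Q/V + k = 0.22137 s⁻¹.
C_ss = Q C_in/(Q + kV) = 1.5077 mol/L; C(t) = C_ss + (C₀ − C_ss) e^(−a t).
C(10.9) = 1.5077 + (-1.5077)·e^(−0.22137·10.9) = 1.5077 + (-1.5077)·0.089552 = 1.3726 mol/L.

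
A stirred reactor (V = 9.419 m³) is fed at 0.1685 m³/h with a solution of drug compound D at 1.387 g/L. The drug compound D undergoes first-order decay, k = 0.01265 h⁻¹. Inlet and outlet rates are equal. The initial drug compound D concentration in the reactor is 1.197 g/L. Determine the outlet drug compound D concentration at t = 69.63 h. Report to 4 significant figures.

0.8583 g/L

V dC/dt = Q(C_in − C) − k V C.
dC/dt = (Q/V) C_in − (Q/V + k) C; effective rate a = Q/V + k = 0.0178894 + 0.01265 = 0.0305394 h⁻¹.
C_ss = Q C_in/(Q + kV) = 0.812478 g/L; C(t) = C_ss + (C₀ − C_ss) e^(−a t).
C(69.63) = 0.812478 + (0.384522)·e^(−0.0305394·69.63) = 0.812478 + (0.384522)·0.119259 = 0.858336 g/L.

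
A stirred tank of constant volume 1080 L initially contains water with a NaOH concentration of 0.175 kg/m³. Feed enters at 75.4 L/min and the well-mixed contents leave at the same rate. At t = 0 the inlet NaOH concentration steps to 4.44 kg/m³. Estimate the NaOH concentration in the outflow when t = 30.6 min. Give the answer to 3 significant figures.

3.94 kg/m³

Mass balance on the solute (V constant): V dC/dt = Q(C_in − C).
Rewrite as dC/dt + C/τ = C_in/τ, τ = V/Q = 14.324 min.
This is linear first-order; C(t) = C_in + (C₀ − C_in) e^(−t/τ).
C(30.6) = 4.44 + (0.175 − 4.44)·e^(−30.6/14.324) = 4.44 + (-4.2650)·0.11809 = 3.9364 kg/m³.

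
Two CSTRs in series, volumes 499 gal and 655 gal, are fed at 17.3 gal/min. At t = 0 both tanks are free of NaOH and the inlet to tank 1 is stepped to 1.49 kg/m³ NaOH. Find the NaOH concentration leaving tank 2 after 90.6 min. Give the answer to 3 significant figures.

1.12 kg/m³

Species balance on tank i: dCᵢ/dt = (Cᵢ₋₁ − Cᵢ)/τᵢ with τᵢ = Vᵢ/Q.
τ₁ = 499/17.3 = 28.844 min; τ₂ = 655/17.3 = 37.861 min.
Tank 1: C₁ = C_in(1 − e^(−t/τ₁)). Tank 2 (τ₁ ≠ τ₂): C₂ = C_in[1 − (τ₁ e^(−t/τ₁) − τ₂ e^(−t/τ₂))/(τ₁ − τ₂)].
At t = 90.6: e^(−t/τ₁) = 0.043238, e^(−t/τ₂) = 0.091360.
C₂ = 1.49·[1 − (28.844·0.043238 − 37.861·0.091360)/(-9.0173)] = 1.49·0.75471 = 1.1245 kg/m³.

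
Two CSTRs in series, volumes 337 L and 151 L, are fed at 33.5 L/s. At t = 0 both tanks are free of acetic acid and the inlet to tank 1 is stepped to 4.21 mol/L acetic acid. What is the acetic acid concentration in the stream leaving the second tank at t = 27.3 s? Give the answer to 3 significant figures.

3.71 mol/L

Each tank obeys Vᵢ dCᵢ/dt = Q(Cᵢ₋₁ − Cᵢ), so τᵢ = Vᵢ/Q.
τ₁ = 337/33.5 = 10.060 s; τ₂ = 151/33.5 = 4.5075 s.
Tank 1: C₁ = C_in(1 − e^(−t/τ₁)). Tank 2 (τ₁ ≠ τ₂): C₂ = C_in[1 − (τ₁ e^(−t/τ₁) − τ₂ e^(−t/τ₂))/(τ₁ − τ₂)].
At t = 27.3: e^(−t/τ₁) = 0.066285, e^(−t/τ₂) = 0.0023423.
C₂ = 4.21·[1 − (10.060·0.066285 − 4.5075·0.0023423)/(5.5522)] = 4.21·0.88181 = 3.7124 mol/L.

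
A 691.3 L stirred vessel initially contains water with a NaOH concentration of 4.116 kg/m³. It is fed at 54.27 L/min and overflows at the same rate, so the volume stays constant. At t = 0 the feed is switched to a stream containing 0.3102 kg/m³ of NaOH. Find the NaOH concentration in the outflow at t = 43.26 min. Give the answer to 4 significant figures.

Mass balance on the solute (V constant): V dC/dt = Q(C_in − C).
So dC/dt = (C_in − C)/τ with τ = V/Q = 691.3/54.27 = 12.7382 min.
This is linear first-order; C(t) = C_in + (C₀ − C_in) e^(−t/τ).
C(43.26) = 0.3102 + (4.116 − 0.3102)·e^(−43.26/12.7382) = 0.3102 + (3.80580)·0.0335039 = 0.437709 kg/m³.

0.4377 kg/m³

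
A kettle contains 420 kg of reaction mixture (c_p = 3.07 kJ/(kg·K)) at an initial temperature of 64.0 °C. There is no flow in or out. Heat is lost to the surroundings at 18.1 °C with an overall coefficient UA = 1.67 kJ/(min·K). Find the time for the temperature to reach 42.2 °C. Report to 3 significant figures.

497 min

Lumped-capacitance energy balance: M c_p dT/dt = UA(T_amb − T).
τ = M c_p/UA = 772.10 min; T_ss = T_amb = 18.100 °C.
T(t) = T_ss + (T₀ − T_ss)e^(−t/τ); set T = 42.2:
t = −τ ln[(T − T_ss)/(T₀ − T_ss)] = −772.10 · ln(0.52505) = 497.43 min.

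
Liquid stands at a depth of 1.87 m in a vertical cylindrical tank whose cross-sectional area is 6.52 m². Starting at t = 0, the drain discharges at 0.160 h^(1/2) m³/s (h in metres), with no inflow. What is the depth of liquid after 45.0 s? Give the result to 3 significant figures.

With no inflow, A dh/dt = −0.160 √h.
Separate and integrate: 2(√h − √h₀) = −(0.160/A) t.
√h = √1.87 − 0.160·45.0/(2·6.52) = 1.3675 − 0.55215 = 0.81533.
h = 0.81533² = 0.66477 m.

0.665 m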